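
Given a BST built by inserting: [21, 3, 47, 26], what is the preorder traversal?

Tree insertion order: [21, 3, 47, 26]
Tree (level-order array): [21, 3, 47, None, None, 26]
Preorder traversal: [21, 3, 47, 26]


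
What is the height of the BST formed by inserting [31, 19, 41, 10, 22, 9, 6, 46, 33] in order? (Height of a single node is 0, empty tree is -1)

Insertion order: [31, 19, 41, 10, 22, 9, 6, 46, 33]
Tree (level-order array): [31, 19, 41, 10, 22, 33, 46, 9, None, None, None, None, None, None, None, 6]
Compute height bottom-up (empty subtree = -1):
  height(6) = 1 + max(-1, -1) = 0
  height(9) = 1 + max(0, -1) = 1
  height(10) = 1 + max(1, -1) = 2
  height(22) = 1 + max(-1, -1) = 0
  height(19) = 1 + max(2, 0) = 3
  height(33) = 1 + max(-1, -1) = 0
  height(46) = 1 + max(-1, -1) = 0
  height(41) = 1 + max(0, 0) = 1
  height(31) = 1 + max(3, 1) = 4
Height = 4


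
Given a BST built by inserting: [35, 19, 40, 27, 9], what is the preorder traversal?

Tree insertion order: [35, 19, 40, 27, 9]
Tree (level-order array): [35, 19, 40, 9, 27]
Preorder traversal: [35, 19, 9, 27, 40]


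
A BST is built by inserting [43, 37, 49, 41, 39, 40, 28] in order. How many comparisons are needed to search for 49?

Search path for 49: 43 -> 49
Found: True
Comparisons: 2


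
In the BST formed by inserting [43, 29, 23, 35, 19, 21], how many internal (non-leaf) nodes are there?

Tree built from: [43, 29, 23, 35, 19, 21]
Tree (level-order array): [43, 29, None, 23, 35, 19, None, None, None, None, 21]
Rule: An internal node has at least one child.
Per-node child counts:
  node 43: 1 child(ren)
  node 29: 2 child(ren)
  node 23: 1 child(ren)
  node 19: 1 child(ren)
  node 21: 0 child(ren)
  node 35: 0 child(ren)
Matching nodes: [43, 29, 23, 19]
Count of internal (non-leaf) nodes: 4


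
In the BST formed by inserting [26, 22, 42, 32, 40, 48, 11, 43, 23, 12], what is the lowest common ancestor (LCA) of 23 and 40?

Tree insertion order: [26, 22, 42, 32, 40, 48, 11, 43, 23, 12]
Tree (level-order array): [26, 22, 42, 11, 23, 32, 48, None, 12, None, None, None, 40, 43]
In a BST, the LCA of p=23, q=40 is the first node v on the
root-to-leaf path with p <= v <= q (go left if both < v, right if both > v).
Walk from root:
  at 26: 23 <= 26 <= 40, this is the LCA
LCA = 26


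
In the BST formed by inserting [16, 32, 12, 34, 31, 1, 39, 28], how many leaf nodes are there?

Tree built from: [16, 32, 12, 34, 31, 1, 39, 28]
Tree (level-order array): [16, 12, 32, 1, None, 31, 34, None, None, 28, None, None, 39]
Rule: A leaf has 0 children.
Per-node child counts:
  node 16: 2 child(ren)
  node 12: 1 child(ren)
  node 1: 0 child(ren)
  node 32: 2 child(ren)
  node 31: 1 child(ren)
  node 28: 0 child(ren)
  node 34: 1 child(ren)
  node 39: 0 child(ren)
Matching nodes: [1, 28, 39]
Count of leaf nodes: 3


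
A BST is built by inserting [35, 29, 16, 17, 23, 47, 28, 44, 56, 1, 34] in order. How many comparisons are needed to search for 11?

Search path for 11: 35 -> 29 -> 16 -> 1
Found: False
Comparisons: 4


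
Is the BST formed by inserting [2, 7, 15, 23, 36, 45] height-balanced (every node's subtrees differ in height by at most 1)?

Tree (level-order array): [2, None, 7, None, 15, None, 23, None, 36, None, 45]
Definition: a tree is height-balanced if, at every node, |h(left) - h(right)| <= 1 (empty subtree has height -1).
Bottom-up per-node check:
  node 45: h_left=-1, h_right=-1, diff=0 [OK], height=0
  node 36: h_left=-1, h_right=0, diff=1 [OK], height=1
  node 23: h_left=-1, h_right=1, diff=2 [FAIL (|-1-1|=2 > 1)], height=2
  node 15: h_left=-1, h_right=2, diff=3 [FAIL (|-1-2|=3 > 1)], height=3
  node 7: h_left=-1, h_right=3, diff=4 [FAIL (|-1-3|=4 > 1)], height=4
  node 2: h_left=-1, h_right=4, diff=5 [FAIL (|-1-4|=5 > 1)], height=5
Node 23 violates the condition: |-1 - 1| = 2 > 1.
Result: Not balanced


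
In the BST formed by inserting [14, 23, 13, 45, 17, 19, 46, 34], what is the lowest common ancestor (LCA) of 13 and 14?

Tree insertion order: [14, 23, 13, 45, 17, 19, 46, 34]
Tree (level-order array): [14, 13, 23, None, None, 17, 45, None, 19, 34, 46]
In a BST, the LCA of p=13, q=14 is the first node v on the
root-to-leaf path with p <= v <= q (go left if both < v, right if both > v).
Walk from root:
  at 14: 13 <= 14 <= 14, this is the LCA
LCA = 14


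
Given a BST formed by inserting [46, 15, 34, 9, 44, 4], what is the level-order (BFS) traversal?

Tree insertion order: [46, 15, 34, 9, 44, 4]
Tree (level-order array): [46, 15, None, 9, 34, 4, None, None, 44]
BFS from the root, enqueuing left then right child of each popped node:
  queue [46] -> pop 46, enqueue [15], visited so far: [46]
  queue [15] -> pop 15, enqueue [9, 34], visited so far: [46, 15]
  queue [9, 34] -> pop 9, enqueue [4], visited so far: [46, 15, 9]
  queue [34, 4] -> pop 34, enqueue [44], visited so far: [46, 15, 9, 34]
  queue [4, 44] -> pop 4, enqueue [none], visited so far: [46, 15, 9, 34, 4]
  queue [44] -> pop 44, enqueue [none], visited so far: [46, 15, 9, 34, 4, 44]
Result: [46, 15, 9, 34, 4, 44]


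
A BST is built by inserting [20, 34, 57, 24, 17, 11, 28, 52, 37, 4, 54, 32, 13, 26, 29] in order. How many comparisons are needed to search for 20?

Search path for 20: 20
Found: True
Comparisons: 1


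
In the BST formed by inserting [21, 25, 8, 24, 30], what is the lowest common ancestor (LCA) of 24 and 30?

Tree insertion order: [21, 25, 8, 24, 30]
Tree (level-order array): [21, 8, 25, None, None, 24, 30]
In a BST, the LCA of p=24, q=30 is the first node v on the
root-to-leaf path with p <= v <= q (go left if both < v, right if both > v).
Walk from root:
  at 21: both 24 and 30 > 21, go right
  at 25: 24 <= 25 <= 30, this is the LCA
LCA = 25


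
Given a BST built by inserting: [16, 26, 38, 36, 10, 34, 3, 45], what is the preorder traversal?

Tree insertion order: [16, 26, 38, 36, 10, 34, 3, 45]
Tree (level-order array): [16, 10, 26, 3, None, None, 38, None, None, 36, 45, 34]
Preorder traversal: [16, 10, 3, 26, 38, 36, 34, 45]


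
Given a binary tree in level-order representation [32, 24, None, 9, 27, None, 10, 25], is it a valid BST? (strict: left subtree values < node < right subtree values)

Level-order array: [32, 24, None, 9, 27, None, 10, 25]
Validate using subtree bounds (lo, hi): at each node, require lo < value < hi,
then recurse left with hi=value and right with lo=value.
Preorder trace (stopping at first violation):
  at node 32 with bounds (-inf, +inf): OK
  at node 24 with bounds (-inf, 32): OK
  at node 9 with bounds (-inf, 24): OK
  at node 10 with bounds (9, 24): OK
  at node 27 with bounds (24, 32): OK
  at node 25 with bounds (24, 27): OK
No violation found at any node.
Result: Valid BST


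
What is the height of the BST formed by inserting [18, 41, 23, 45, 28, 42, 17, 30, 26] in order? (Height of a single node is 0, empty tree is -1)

Insertion order: [18, 41, 23, 45, 28, 42, 17, 30, 26]
Tree (level-order array): [18, 17, 41, None, None, 23, 45, None, 28, 42, None, 26, 30]
Compute height bottom-up (empty subtree = -1):
  height(17) = 1 + max(-1, -1) = 0
  height(26) = 1 + max(-1, -1) = 0
  height(30) = 1 + max(-1, -1) = 0
  height(28) = 1 + max(0, 0) = 1
  height(23) = 1 + max(-1, 1) = 2
  height(42) = 1 + max(-1, -1) = 0
  height(45) = 1 + max(0, -1) = 1
  height(41) = 1 + max(2, 1) = 3
  height(18) = 1 + max(0, 3) = 4
Height = 4


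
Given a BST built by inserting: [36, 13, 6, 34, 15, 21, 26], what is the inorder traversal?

Tree insertion order: [36, 13, 6, 34, 15, 21, 26]
Tree (level-order array): [36, 13, None, 6, 34, None, None, 15, None, None, 21, None, 26]
Inorder traversal: [6, 13, 15, 21, 26, 34, 36]


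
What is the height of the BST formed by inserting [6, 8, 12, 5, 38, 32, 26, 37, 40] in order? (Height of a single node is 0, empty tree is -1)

Insertion order: [6, 8, 12, 5, 38, 32, 26, 37, 40]
Tree (level-order array): [6, 5, 8, None, None, None, 12, None, 38, 32, 40, 26, 37]
Compute height bottom-up (empty subtree = -1):
  height(5) = 1 + max(-1, -1) = 0
  height(26) = 1 + max(-1, -1) = 0
  height(37) = 1 + max(-1, -1) = 0
  height(32) = 1 + max(0, 0) = 1
  height(40) = 1 + max(-1, -1) = 0
  height(38) = 1 + max(1, 0) = 2
  height(12) = 1 + max(-1, 2) = 3
  height(8) = 1 + max(-1, 3) = 4
  height(6) = 1 + max(0, 4) = 5
Height = 5


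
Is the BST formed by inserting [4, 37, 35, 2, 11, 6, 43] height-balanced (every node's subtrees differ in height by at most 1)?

Tree (level-order array): [4, 2, 37, None, None, 35, 43, 11, None, None, None, 6]
Definition: a tree is height-balanced if, at every node, |h(left) - h(right)| <= 1 (empty subtree has height -1).
Bottom-up per-node check:
  node 2: h_left=-1, h_right=-1, diff=0 [OK], height=0
  node 6: h_left=-1, h_right=-1, diff=0 [OK], height=0
  node 11: h_left=0, h_right=-1, diff=1 [OK], height=1
  node 35: h_left=1, h_right=-1, diff=2 [FAIL (|1--1|=2 > 1)], height=2
  node 43: h_left=-1, h_right=-1, diff=0 [OK], height=0
  node 37: h_left=2, h_right=0, diff=2 [FAIL (|2-0|=2 > 1)], height=3
  node 4: h_left=0, h_right=3, diff=3 [FAIL (|0-3|=3 > 1)], height=4
Node 35 violates the condition: |1 - -1| = 2 > 1.
Result: Not balanced


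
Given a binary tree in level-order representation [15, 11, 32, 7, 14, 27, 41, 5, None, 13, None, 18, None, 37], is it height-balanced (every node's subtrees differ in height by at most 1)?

Tree (level-order array): [15, 11, 32, 7, 14, 27, 41, 5, None, 13, None, 18, None, 37]
Definition: a tree is height-balanced if, at every node, |h(left) - h(right)| <= 1 (empty subtree has height -1).
Bottom-up per-node check:
  node 5: h_left=-1, h_right=-1, diff=0 [OK], height=0
  node 7: h_left=0, h_right=-1, diff=1 [OK], height=1
  node 13: h_left=-1, h_right=-1, diff=0 [OK], height=0
  node 14: h_left=0, h_right=-1, diff=1 [OK], height=1
  node 11: h_left=1, h_right=1, diff=0 [OK], height=2
  node 18: h_left=-1, h_right=-1, diff=0 [OK], height=0
  node 27: h_left=0, h_right=-1, diff=1 [OK], height=1
  node 37: h_left=-1, h_right=-1, diff=0 [OK], height=0
  node 41: h_left=0, h_right=-1, diff=1 [OK], height=1
  node 32: h_left=1, h_right=1, diff=0 [OK], height=2
  node 15: h_left=2, h_right=2, diff=0 [OK], height=3
All nodes satisfy the balance condition.
Result: Balanced


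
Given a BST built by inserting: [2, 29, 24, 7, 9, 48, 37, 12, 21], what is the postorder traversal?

Tree insertion order: [2, 29, 24, 7, 9, 48, 37, 12, 21]
Tree (level-order array): [2, None, 29, 24, 48, 7, None, 37, None, None, 9, None, None, None, 12, None, 21]
Postorder traversal: [21, 12, 9, 7, 24, 37, 48, 29, 2]


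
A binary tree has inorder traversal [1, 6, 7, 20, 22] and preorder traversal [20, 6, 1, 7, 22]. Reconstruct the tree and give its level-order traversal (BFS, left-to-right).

Inorder:  [1, 6, 7, 20, 22]
Preorder: [20, 6, 1, 7, 22]
Algorithm: preorder visits root first, so consume preorder in order;
for each root, split the current inorder slice at that value into
left-subtree inorder and right-subtree inorder, then recurse.
Recursive splits:
  root=20; inorder splits into left=[1, 6, 7], right=[22]
  root=6; inorder splits into left=[1], right=[7]
  root=1; inorder splits into left=[], right=[]
  root=7; inorder splits into left=[], right=[]
  root=22; inorder splits into left=[], right=[]
Reconstructed level-order: [20, 6, 22, 1, 7]


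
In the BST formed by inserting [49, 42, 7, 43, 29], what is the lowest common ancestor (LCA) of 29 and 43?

Tree insertion order: [49, 42, 7, 43, 29]
Tree (level-order array): [49, 42, None, 7, 43, None, 29]
In a BST, the LCA of p=29, q=43 is the first node v on the
root-to-leaf path with p <= v <= q (go left if both < v, right if both > v).
Walk from root:
  at 49: both 29 and 43 < 49, go left
  at 42: 29 <= 42 <= 43, this is the LCA
LCA = 42


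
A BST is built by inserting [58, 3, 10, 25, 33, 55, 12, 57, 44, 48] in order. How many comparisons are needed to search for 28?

Search path for 28: 58 -> 3 -> 10 -> 25 -> 33
Found: False
Comparisons: 5


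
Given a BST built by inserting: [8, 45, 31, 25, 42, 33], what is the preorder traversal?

Tree insertion order: [8, 45, 31, 25, 42, 33]
Tree (level-order array): [8, None, 45, 31, None, 25, 42, None, None, 33]
Preorder traversal: [8, 45, 31, 25, 42, 33]


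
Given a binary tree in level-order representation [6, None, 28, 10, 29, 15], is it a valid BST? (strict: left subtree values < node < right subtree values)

Level-order array: [6, None, 28, 10, 29, 15]
Validate using subtree bounds (lo, hi): at each node, require lo < value < hi,
then recurse left with hi=value and right with lo=value.
Preorder trace (stopping at first violation):
  at node 6 with bounds (-inf, +inf): OK
  at node 28 with bounds (6, +inf): OK
  at node 10 with bounds (6, 28): OK
  at node 15 with bounds (6, 10): VIOLATION
Node 15 violates its bound: not (6 < 15 < 10).
Result: Not a valid BST


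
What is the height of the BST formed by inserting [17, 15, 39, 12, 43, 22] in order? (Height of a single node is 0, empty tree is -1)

Insertion order: [17, 15, 39, 12, 43, 22]
Tree (level-order array): [17, 15, 39, 12, None, 22, 43]
Compute height bottom-up (empty subtree = -1):
  height(12) = 1 + max(-1, -1) = 0
  height(15) = 1 + max(0, -1) = 1
  height(22) = 1 + max(-1, -1) = 0
  height(43) = 1 + max(-1, -1) = 0
  height(39) = 1 + max(0, 0) = 1
  height(17) = 1 + max(1, 1) = 2
Height = 2


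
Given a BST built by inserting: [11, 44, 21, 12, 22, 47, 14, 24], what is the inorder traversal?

Tree insertion order: [11, 44, 21, 12, 22, 47, 14, 24]
Tree (level-order array): [11, None, 44, 21, 47, 12, 22, None, None, None, 14, None, 24]
Inorder traversal: [11, 12, 14, 21, 22, 24, 44, 47]


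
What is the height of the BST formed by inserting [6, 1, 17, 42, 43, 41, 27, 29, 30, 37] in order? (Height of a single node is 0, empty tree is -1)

Insertion order: [6, 1, 17, 42, 43, 41, 27, 29, 30, 37]
Tree (level-order array): [6, 1, 17, None, None, None, 42, 41, 43, 27, None, None, None, None, 29, None, 30, None, 37]
Compute height bottom-up (empty subtree = -1):
  height(1) = 1 + max(-1, -1) = 0
  height(37) = 1 + max(-1, -1) = 0
  height(30) = 1 + max(-1, 0) = 1
  height(29) = 1 + max(-1, 1) = 2
  height(27) = 1 + max(-1, 2) = 3
  height(41) = 1 + max(3, -1) = 4
  height(43) = 1 + max(-1, -1) = 0
  height(42) = 1 + max(4, 0) = 5
  height(17) = 1 + max(-1, 5) = 6
  height(6) = 1 + max(0, 6) = 7
Height = 7


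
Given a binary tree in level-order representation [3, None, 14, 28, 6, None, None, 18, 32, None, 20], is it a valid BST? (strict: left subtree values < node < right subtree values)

Level-order array: [3, None, 14, 28, 6, None, None, 18, 32, None, 20]
Validate using subtree bounds (lo, hi): at each node, require lo < value < hi,
then recurse left with hi=value and right with lo=value.
Preorder trace (stopping at first violation):
  at node 3 with bounds (-inf, +inf): OK
  at node 14 with bounds (3, +inf): OK
  at node 28 with bounds (3, 14): VIOLATION
Node 28 violates its bound: not (3 < 28 < 14).
Result: Not a valid BST


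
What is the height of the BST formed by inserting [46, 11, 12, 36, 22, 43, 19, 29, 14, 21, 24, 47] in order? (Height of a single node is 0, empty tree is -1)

Insertion order: [46, 11, 12, 36, 22, 43, 19, 29, 14, 21, 24, 47]
Tree (level-order array): [46, 11, 47, None, 12, None, None, None, 36, 22, 43, 19, 29, None, None, 14, 21, 24]
Compute height bottom-up (empty subtree = -1):
  height(14) = 1 + max(-1, -1) = 0
  height(21) = 1 + max(-1, -1) = 0
  height(19) = 1 + max(0, 0) = 1
  height(24) = 1 + max(-1, -1) = 0
  height(29) = 1 + max(0, -1) = 1
  height(22) = 1 + max(1, 1) = 2
  height(43) = 1 + max(-1, -1) = 0
  height(36) = 1 + max(2, 0) = 3
  height(12) = 1 + max(-1, 3) = 4
  height(11) = 1 + max(-1, 4) = 5
  height(47) = 1 + max(-1, -1) = 0
  height(46) = 1 + max(5, 0) = 6
Height = 6


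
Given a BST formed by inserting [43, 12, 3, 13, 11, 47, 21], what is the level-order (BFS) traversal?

Tree insertion order: [43, 12, 3, 13, 11, 47, 21]
Tree (level-order array): [43, 12, 47, 3, 13, None, None, None, 11, None, 21]
BFS from the root, enqueuing left then right child of each popped node:
  queue [43] -> pop 43, enqueue [12, 47], visited so far: [43]
  queue [12, 47] -> pop 12, enqueue [3, 13], visited so far: [43, 12]
  queue [47, 3, 13] -> pop 47, enqueue [none], visited so far: [43, 12, 47]
  queue [3, 13] -> pop 3, enqueue [11], visited so far: [43, 12, 47, 3]
  queue [13, 11] -> pop 13, enqueue [21], visited so far: [43, 12, 47, 3, 13]
  queue [11, 21] -> pop 11, enqueue [none], visited so far: [43, 12, 47, 3, 13, 11]
  queue [21] -> pop 21, enqueue [none], visited so far: [43, 12, 47, 3, 13, 11, 21]
Result: [43, 12, 47, 3, 13, 11, 21]


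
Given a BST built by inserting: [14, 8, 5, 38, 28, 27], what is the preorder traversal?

Tree insertion order: [14, 8, 5, 38, 28, 27]
Tree (level-order array): [14, 8, 38, 5, None, 28, None, None, None, 27]
Preorder traversal: [14, 8, 5, 38, 28, 27]


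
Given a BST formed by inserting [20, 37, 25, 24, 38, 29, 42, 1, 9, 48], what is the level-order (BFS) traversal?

Tree insertion order: [20, 37, 25, 24, 38, 29, 42, 1, 9, 48]
Tree (level-order array): [20, 1, 37, None, 9, 25, 38, None, None, 24, 29, None, 42, None, None, None, None, None, 48]
BFS from the root, enqueuing left then right child of each popped node:
  queue [20] -> pop 20, enqueue [1, 37], visited so far: [20]
  queue [1, 37] -> pop 1, enqueue [9], visited so far: [20, 1]
  queue [37, 9] -> pop 37, enqueue [25, 38], visited so far: [20, 1, 37]
  queue [9, 25, 38] -> pop 9, enqueue [none], visited so far: [20, 1, 37, 9]
  queue [25, 38] -> pop 25, enqueue [24, 29], visited so far: [20, 1, 37, 9, 25]
  queue [38, 24, 29] -> pop 38, enqueue [42], visited so far: [20, 1, 37, 9, 25, 38]
  queue [24, 29, 42] -> pop 24, enqueue [none], visited so far: [20, 1, 37, 9, 25, 38, 24]
  queue [29, 42] -> pop 29, enqueue [none], visited so far: [20, 1, 37, 9, 25, 38, 24, 29]
  queue [42] -> pop 42, enqueue [48], visited so far: [20, 1, 37, 9, 25, 38, 24, 29, 42]
  queue [48] -> pop 48, enqueue [none], visited so far: [20, 1, 37, 9, 25, 38, 24, 29, 42, 48]
Result: [20, 1, 37, 9, 25, 38, 24, 29, 42, 48]


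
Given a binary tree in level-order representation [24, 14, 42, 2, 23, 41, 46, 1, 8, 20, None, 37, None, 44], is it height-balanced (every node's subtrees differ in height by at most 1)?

Tree (level-order array): [24, 14, 42, 2, 23, 41, 46, 1, 8, 20, None, 37, None, 44]
Definition: a tree is height-balanced if, at every node, |h(left) - h(right)| <= 1 (empty subtree has height -1).
Bottom-up per-node check:
  node 1: h_left=-1, h_right=-1, diff=0 [OK], height=0
  node 8: h_left=-1, h_right=-1, diff=0 [OK], height=0
  node 2: h_left=0, h_right=0, diff=0 [OK], height=1
  node 20: h_left=-1, h_right=-1, diff=0 [OK], height=0
  node 23: h_left=0, h_right=-1, diff=1 [OK], height=1
  node 14: h_left=1, h_right=1, diff=0 [OK], height=2
  node 37: h_left=-1, h_right=-1, diff=0 [OK], height=0
  node 41: h_left=0, h_right=-1, diff=1 [OK], height=1
  node 44: h_left=-1, h_right=-1, diff=0 [OK], height=0
  node 46: h_left=0, h_right=-1, diff=1 [OK], height=1
  node 42: h_left=1, h_right=1, diff=0 [OK], height=2
  node 24: h_left=2, h_right=2, diff=0 [OK], height=3
All nodes satisfy the balance condition.
Result: Balanced


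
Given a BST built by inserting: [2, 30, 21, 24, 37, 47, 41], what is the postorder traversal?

Tree insertion order: [2, 30, 21, 24, 37, 47, 41]
Tree (level-order array): [2, None, 30, 21, 37, None, 24, None, 47, None, None, 41]
Postorder traversal: [24, 21, 41, 47, 37, 30, 2]


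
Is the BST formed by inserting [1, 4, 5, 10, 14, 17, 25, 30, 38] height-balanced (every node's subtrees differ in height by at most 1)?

Tree (level-order array): [1, None, 4, None, 5, None, 10, None, 14, None, 17, None, 25, None, 30, None, 38]
Definition: a tree is height-balanced if, at every node, |h(left) - h(right)| <= 1 (empty subtree has height -1).
Bottom-up per-node check:
  node 38: h_left=-1, h_right=-1, diff=0 [OK], height=0
  node 30: h_left=-1, h_right=0, diff=1 [OK], height=1
  node 25: h_left=-1, h_right=1, diff=2 [FAIL (|-1-1|=2 > 1)], height=2
  node 17: h_left=-1, h_right=2, diff=3 [FAIL (|-1-2|=3 > 1)], height=3
  node 14: h_left=-1, h_right=3, diff=4 [FAIL (|-1-3|=4 > 1)], height=4
  node 10: h_left=-1, h_right=4, diff=5 [FAIL (|-1-4|=5 > 1)], height=5
  node 5: h_left=-1, h_right=5, diff=6 [FAIL (|-1-5|=6 > 1)], height=6
  node 4: h_left=-1, h_right=6, diff=7 [FAIL (|-1-6|=7 > 1)], height=7
  node 1: h_left=-1, h_right=7, diff=8 [FAIL (|-1-7|=8 > 1)], height=8
Node 25 violates the condition: |-1 - 1| = 2 > 1.
Result: Not balanced


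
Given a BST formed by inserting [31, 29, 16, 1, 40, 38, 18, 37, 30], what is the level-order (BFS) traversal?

Tree insertion order: [31, 29, 16, 1, 40, 38, 18, 37, 30]
Tree (level-order array): [31, 29, 40, 16, 30, 38, None, 1, 18, None, None, 37]
BFS from the root, enqueuing left then right child of each popped node:
  queue [31] -> pop 31, enqueue [29, 40], visited so far: [31]
  queue [29, 40] -> pop 29, enqueue [16, 30], visited so far: [31, 29]
  queue [40, 16, 30] -> pop 40, enqueue [38], visited so far: [31, 29, 40]
  queue [16, 30, 38] -> pop 16, enqueue [1, 18], visited so far: [31, 29, 40, 16]
  queue [30, 38, 1, 18] -> pop 30, enqueue [none], visited so far: [31, 29, 40, 16, 30]
  queue [38, 1, 18] -> pop 38, enqueue [37], visited so far: [31, 29, 40, 16, 30, 38]
  queue [1, 18, 37] -> pop 1, enqueue [none], visited so far: [31, 29, 40, 16, 30, 38, 1]
  queue [18, 37] -> pop 18, enqueue [none], visited so far: [31, 29, 40, 16, 30, 38, 1, 18]
  queue [37] -> pop 37, enqueue [none], visited so far: [31, 29, 40, 16, 30, 38, 1, 18, 37]
Result: [31, 29, 40, 16, 30, 38, 1, 18, 37]


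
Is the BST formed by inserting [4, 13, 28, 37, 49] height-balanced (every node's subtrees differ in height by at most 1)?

Tree (level-order array): [4, None, 13, None, 28, None, 37, None, 49]
Definition: a tree is height-balanced if, at every node, |h(left) - h(right)| <= 1 (empty subtree has height -1).
Bottom-up per-node check:
  node 49: h_left=-1, h_right=-1, diff=0 [OK], height=0
  node 37: h_left=-1, h_right=0, diff=1 [OK], height=1
  node 28: h_left=-1, h_right=1, diff=2 [FAIL (|-1-1|=2 > 1)], height=2
  node 13: h_left=-1, h_right=2, diff=3 [FAIL (|-1-2|=3 > 1)], height=3
  node 4: h_left=-1, h_right=3, diff=4 [FAIL (|-1-3|=4 > 1)], height=4
Node 28 violates the condition: |-1 - 1| = 2 > 1.
Result: Not balanced


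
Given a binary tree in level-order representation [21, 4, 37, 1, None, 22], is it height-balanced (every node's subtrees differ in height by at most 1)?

Tree (level-order array): [21, 4, 37, 1, None, 22]
Definition: a tree is height-balanced if, at every node, |h(left) - h(right)| <= 1 (empty subtree has height -1).
Bottom-up per-node check:
  node 1: h_left=-1, h_right=-1, diff=0 [OK], height=0
  node 4: h_left=0, h_right=-1, diff=1 [OK], height=1
  node 22: h_left=-1, h_right=-1, diff=0 [OK], height=0
  node 37: h_left=0, h_right=-1, diff=1 [OK], height=1
  node 21: h_left=1, h_right=1, diff=0 [OK], height=2
All nodes satisfy the balance condition.
Result: Balanced


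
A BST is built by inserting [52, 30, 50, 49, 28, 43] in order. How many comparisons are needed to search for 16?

Search path for 16: 52 -> 30 -> 28
Found: False
Comparisons: 3


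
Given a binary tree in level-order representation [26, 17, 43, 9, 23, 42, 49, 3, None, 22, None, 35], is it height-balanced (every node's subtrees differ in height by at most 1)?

Tree (level-order array): [26, 17, 43, 9, 23, 42, 49, 3, None, 22, None, 35]
Definition: a tree is height-balanced if, at every node, |h(left) - h(right)| <= 1 (empty subtree has height -1).
Bottom-up per-node check:
  node 3: h_left=-1, h_right=-1, diff=0 [OK], height=0
  node 9: h_left=0, h_right=-1, diff=1 [OK], height=1
  node 22: h_left=-1, h_right=-1, diff=0 [OK], height=0
  node 23: h_left=0, h_right=-1, diff=1 [OK], height=1
  node 17: h_left=1, h_right=1, diff=0 [OK], height=2
  node 35: h_left=-1, h_right=-1, diff=0 [OK], height=0
  node 42: h_left=0, h_right=-1, diff=1 [OK], height=1
  node 49: h_left=-1, h_right=-1, diff=0 [OK], height=0
  node 43: h_left=1, h_right=0, diff=1 [OK], height=2
  node 26: h_left=2, h_right=2, diff=0 [OK], height=3
All nodes satisfy the balance condition.
Result: Balanced


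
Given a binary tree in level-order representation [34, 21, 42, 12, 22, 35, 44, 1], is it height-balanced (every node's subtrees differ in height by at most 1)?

Tree (level-order array): [34, 21, 42, 12, 22, 35, 44, 1]
Definition: a tree is height-balanced if, at every node, |h(left) - h(right)| <= 1 (empty subtree has height -1).
Bottom-up per-node check:
  node 1: h_left=-1, h_right=-1, diff=0 [OK], height=0
  node 12: h_left=0, h_right=-1, diff=1 [OK], height=1
  node 22: h_left=-1, h_right=-1, diff=0 [OK], height=0
  node 21: h_left=1, h_right=0, diff=1 [OK], height=2
  node 35: h_left=-1, h_right=-1, diff=0 [OK], height=0
  node 44: h_left=-1, h_right=-1, diff=0 [OK], height=0
  node 42: h_left=0, h_right=0, diff=0 [OK], height=1
  node 34: h_left=2, h_right=1, diff=1 [OK], height=3
All nodes satisfy the balance condition.
Result: Balanced


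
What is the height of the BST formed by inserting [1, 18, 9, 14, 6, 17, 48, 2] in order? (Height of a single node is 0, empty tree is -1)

Insertion order: [1, 18, 9, 14, 6, 17, 48, 2]
Tree (level-order array): [1, None, 18, 9, 48, 6, 14, None, None, 2, None, None, 17]
Compute height bottom-up (empty subtree = -1):
  height(2) = 1 + max(-1, -1) = 0
  height(6) = 1 + max(0, -1) = 1
  height(17) = 1 + max(-1, -1) = 0
  height(14) = 1 + max(-1, 0) = 1
  height(9) = 1 + max(1, 1) = 2
  height(48) = 1 + max(-1, -1) = 0
  height(18) = 1 + max(2, 0) = 3
  height(1) = 1 + max(-1, 3) = 4
Height = 4


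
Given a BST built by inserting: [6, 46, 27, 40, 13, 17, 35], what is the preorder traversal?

Tree insertion order: [6, 46, 27, 40, 13, 17, 35]
Tree (level-order array): [6, None, 46, 27, None, 13, 40, None, 17, 35]
Preorder traversal: [6, 46, 27, 13, 17, 40, 35]


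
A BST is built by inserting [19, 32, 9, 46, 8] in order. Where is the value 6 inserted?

Starting tree (level order): [19, 9, 32, 8, None, None, 46]
Insertion path: 19 -> 9 -> 8
Result: insert 6 as left child of 8
Final tree (level order): [19, 9, 32, 8, None, None, 46, 6]


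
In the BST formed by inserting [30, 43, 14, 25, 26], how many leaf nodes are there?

Tree built from: [30, 43, 14, 25, 26]
Tree (level-order array): [30, 14, 43, None, 25, None, None, None, 26]
Rule: A leaf has 0 children.
Per-node child counts:
  node 30: 2 child(ren)
  node 14: 1 child(ren)
  node 25: 1 child(ren)
  node 26: 0 child(ren)
  node 43: 0 child(ren)
Matching nodes: [26, 43]
Count of leaf nodes: 2


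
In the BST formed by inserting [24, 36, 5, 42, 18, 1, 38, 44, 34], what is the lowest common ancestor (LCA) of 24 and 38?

Tree insertion order: [24, 36, 5, 42, 18, 1, 38, 44, 34]
Tree (level-order array): [24, 5, 36, 1, 18, 34, 42, None, None, None, None, None, None, 38, 44]
In a BST, the LCA of p=24, q=38 is the first node v on the
root-to-leaf path with p <= v <= q (go left if both < v, right if both > v).
Walk from root:
  at 24: 24 <= 24 <= 38, this is the LCA
LCA = 24


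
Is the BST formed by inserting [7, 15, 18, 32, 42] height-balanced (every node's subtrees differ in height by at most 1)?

Tree (level-order array): [7, None, 15, None, 18, None, 32, None, 42]
Definition: a tree is height-balanced if, at every node, |h(left) - h(right)| <= 1 (empty subtree has height -1).
Bottom-up per-node check:
  node 42: h_left=-1, h_right=-1, diff=0 [OK], height=0
  node 32: h_left=-1, h_right=0, diff=1 [OK], height=1
  node 18: h_left=-1, h_right=1, diff=2 [FAIL (|-1-1|=2 > 1)], height=2
  node 15: h_left=-1, h_right=2, diff=3 [FAIL (|-1-2|=3 > 1)], height=3
  node 7: h_left=-1, h_right=3, diff=4 [FAIL (|-1-3|=4 > 1)], height=4
Node 18 violates the condition: |-1 - 1| = 2 > 1.
Result: Not balanced


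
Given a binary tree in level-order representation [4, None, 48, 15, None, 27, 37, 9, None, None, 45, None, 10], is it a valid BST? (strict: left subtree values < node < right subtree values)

Level-order array: [4, None, 48, 15, None, 27, 37, 9, None, None, 45, None, 10]
Validate using subtree bounds (lo, hi): at each node, require lo < value < hi,
then recurse left with hi=value and right with lo=value.
Preorder trace (stopping at first violation):
  at node 4 with bounds (-inf, +inf): OK
  at node 48 with bounds (4, +inf): OK
  at node 15 with bounds (4, 48): OK
  at node 27 with bounds (4, 15): VIOLATION
Node 27 violates its bound: not (4 < 27 < 15).
Result: Not a valid BST


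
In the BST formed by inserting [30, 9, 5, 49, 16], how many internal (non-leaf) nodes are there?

Tree built from: [30, 9, 5, 49, 16]
Tree (level-order array): [30, 9, 49, 5, 16]
Rule: An internal node has at least one child.
Per-node child counts:
  node 30: 2 child(ren)
  node 9: 2 child(ren)
  node 5: 0 child(ren)
  node 16: 0 child(ren)
  node 49: 0 child(ren)
Matching nodes: [30, 9]
Count of internal (non-leaf) nodes: 2


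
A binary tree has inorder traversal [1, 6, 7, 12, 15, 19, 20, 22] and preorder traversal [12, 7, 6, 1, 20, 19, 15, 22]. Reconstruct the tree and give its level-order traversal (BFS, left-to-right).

Inorder:  [1, 6, 7, 12, 15, 19, 20, 22]
Preorder: [12, 7, 6, 1, 20, 19, 15, 22]
Algorithm: preorder visits root first, so consume preorder in order;
for each root, split the current inorder slice at that value into
left-subtree inorder and right-subtree inorder, then recurse.
Recursive splits:
  root=12; inorder splits into left=[1, 6, 7], right=[15, 19, 20, 22]
  root=7; inorder splits into left=[1, 6], right=[]
  root=6; inorder splits into left=[1], right=[]
  root=1; inorder splits into left=[], right=[]
  root=20; inorder splits into left=[15, 19], right=[22]
  root=19; inorder splits into left=[15], right=[]
  root=15; inorder splits into left=[], right=[]
  root=22; inorder splits into left=[], right=[]
Reconstructed level-order: [12, 7, 20, 6, 19, 22, 1, 15]


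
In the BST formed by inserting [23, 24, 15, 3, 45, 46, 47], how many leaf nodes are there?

Tree built from: [23, 24, 15, 3, 45, 46, 47]
Tree (level-order array): [23, 15, 24, 3, None, None, 45, None, None, None, 46, None, 47]
Rule: A leaf has 0 children.
Per-node child counts:
  node 23: 2 child(ren)
  node 15: 1 child(ren)
  node 3: 0 child(ren)
  node 24: 1 child(ren)
  node 45: 1 child(ren)
  node 46: 1 child(ren)
  node 47: 0 child(ren)
Matching nodes: [3, 47]
Count of leaf nodes: 2


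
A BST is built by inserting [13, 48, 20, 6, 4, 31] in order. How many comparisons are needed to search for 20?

Search path for 20: 13 -> 48 -> 20
Found: True
Comparisons: 3


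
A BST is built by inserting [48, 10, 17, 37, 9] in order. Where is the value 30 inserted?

Starting tree (level order): [48, 10, None, 9, 17, None, None, None, 37]
Insertion path: 48 -> 10 -> 17 -> 37
Result: insert 30 as left child of 37
Final tree (level order): [48, 10, None, 9, 17, None, None, None, 37, 30]


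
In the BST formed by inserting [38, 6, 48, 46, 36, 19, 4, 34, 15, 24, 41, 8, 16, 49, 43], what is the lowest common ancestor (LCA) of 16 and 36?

Tree insertion order: [38, 6, 48, 46, 36, 19, 4, 34, 15, 24, 41, 8, 16, 49, 43]
Tree (level-order array): [38, 6, 48, 4, 36, 46, 49, None, None, 19, None, 41, None, None, None, 15, 34, None, 43, 8, 16, 24]
In a BST, the LCA of p=16, q=36 is the first node v on the
root-to-leaf path with p <= v <= q (go left if both < v, right if both > v).
Walk from root:
  at 38: both 16 and 36 < 38, go left
  at 6: both 16 and 36 > 6, go right
  at 36: 16 <= 36 <= 36, this is the LCA
LCA = 36


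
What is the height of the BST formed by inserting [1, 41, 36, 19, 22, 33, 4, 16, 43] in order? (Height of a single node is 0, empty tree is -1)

Insertion order: [1, 41, 36, 19, 22, 33, 4, 16, 43]
Tree (level-order array): [1, None, 41, 36, 43, 19, None, None, None, 4, 22, None, 16, None, 33]
Compute height bottom-up (empty subtree = -1):
  height(16) = 1 + max(-1, -1) = 0
  height(4) = 1 + max(-1, 0) = 1
  height(33) = 1 + max(-1, -1) = 0
  height(22) = 1 + max(-1, 0) = 1
  height(19) = 1 + max(1, 1) = 2
  height(36) = 1 + max(2, -1) = 3
  height(43) = 1 + max(-1, -1) = 0
  height(41) = 1 + max(3, 0) = 4
  height(1) = 1 + max(-1, 4) = 5
Height = 5


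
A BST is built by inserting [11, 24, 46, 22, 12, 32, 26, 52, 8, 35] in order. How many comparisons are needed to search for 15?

Search path for 15: 11 -> 24 -> 22 -> 12
Found: False
Comparisons: 4


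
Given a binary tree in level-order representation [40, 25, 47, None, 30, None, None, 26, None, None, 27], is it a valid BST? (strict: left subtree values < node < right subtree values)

Level-order array: [40, 25, 47, None, 30, None, None, 26, None, None, 27]
Validate using subtree bounds (lo, hi): at each node, require lo < value < hi,
then recurse left with hi=value and right with lo=value.
Preorder trace (stopping at first violation):
  at node 40 with bounds (-inf, +inf): OK
  at node 25 with bounds (-inf, 40): OK
  at node 30 with bounds (25, 40): OK
  at node 26 with bounds (25, 30): OK
  at node 27 with bounds (26, 30): OK
  at node 47 with bounds (40, +inf): OK
No violation found at any node.
Result: Valid BST


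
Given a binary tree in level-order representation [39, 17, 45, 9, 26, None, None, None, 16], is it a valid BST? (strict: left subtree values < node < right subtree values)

Level-order array: [39, 17, 45, 9, 26, None, None, None, 16]
Validate using subtree bounds (lo, hi): at each node, require lo < value < hi,
then recurse left with hi=value and right with lo=value.
Preorder trace (stopping at first violation):
  at node 39 with bounds (-inf, +inf): OK
  at node 17 with bounds (-inf, 39): OK
  at node 9 with bounds (-inf, 17): OK
  at node 16 with bounds (9, 17): OK
  at node 26 with bounds (17, 39): OK
  at node 45 with bounds (39, +inf): OK
No violation found at any node.
Result: Valid BST


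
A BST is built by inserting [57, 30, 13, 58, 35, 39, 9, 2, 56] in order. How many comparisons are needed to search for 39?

Search path for 39: 57 -> 30 -> 35 -> 39
Found: True
Comparisons: 4


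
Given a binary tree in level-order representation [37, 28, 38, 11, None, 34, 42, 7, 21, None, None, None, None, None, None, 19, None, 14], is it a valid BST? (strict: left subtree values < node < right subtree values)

Level-order array: [37, 28, 38, 11, None, 34, 42, 7, 21, None, None, None, None, None, None, 19, None, 14]
Validate using subtree bounds (lo, hi): at each node, require lo < value < hi,
then recurse left with hi=value and right with lo=value.
Preorder trace (stopping at first violation):
  at node 37 with bounds (-inf, +inf): OK
  at node 28 with bounds (-inf, 37): OK
  at node 11 with bounds (-inf, 28): OK
  at node 7 with bounds (-inf, 11): OK
  at node 21 with bounds (11, 28): OK
  at node 19 with bounds (11, 21): OK
  at node 14 with bounds (11, 19): OK
  at node 38 with bounds (37, +inf): OK
  at node 34 with bounds (37, 38): VIOLATION
Node 34 violates its bound: not (37 < 34 < 38).
Result: Not a valid BST


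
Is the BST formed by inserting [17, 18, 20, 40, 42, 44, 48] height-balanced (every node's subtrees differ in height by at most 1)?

Tree (level-order array): [17, None, 18, None, 20, None, 40, None, 42, None, 44, None, 48]
Definition: a tree is height-balanced if, at every node, |h(left) - h(right)| <= 1 (empty subtree has height -1).
Bottom-up per-node check:
  node 48: h_left=-1, h_right=-1, diff=0 [OK], height=0
  node 44: h_left=-1, h_right=0, diff=1 [OK], height=1
  node 42: h_left=-1, h_right=1, diff=2 [FAIL (|-1-1|=2 > 1)], height=2
  node 40: h_left=-1, h_right=2, diff=3 [FAIL (|-1-2|=3 > 1)], height=3
  node 20: h_left=-1, h_right=3, diff=4 [FAIL (|-1-3|=4 > 1)], height=4
  node 18: h_left=-1, h_right=4, diff=5 [FAIL (|-1-4|=5 > 1)], height=5
  node 17: h_left=-1, h_right=5, diff=6 [FAIL (|-1-5|=6 > 1)], height=6
Node 42 violates the condition: |-1 - 1| = 2 > 1.
Result: Not balanced


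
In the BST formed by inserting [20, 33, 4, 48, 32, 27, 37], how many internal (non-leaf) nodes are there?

Tree built from: [20, 33, 4, 48, 32, 27, 37]
Tree (level-order array): [20, 4, 33, None, None, 32, 48, 27, None, 37]
Rule: An internal node has at least one child.
Per-node child counts:
  node 20: 2 child(ren)
  node 4: 0 child(ren)
  node 33: 2 child(ren)
  node 32: 1 child(ren)
  node 27: 0 child(ren)
  node 48: 1 child(ren)
  node 37: 0 child(ren)
Matching nodes: [20, 33, 32, 48]
Count of internal (non-leaf) nodes: 4


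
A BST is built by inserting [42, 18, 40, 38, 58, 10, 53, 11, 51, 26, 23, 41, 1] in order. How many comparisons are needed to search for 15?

Search path for 15: 42 -> 18 -> 10 -> 11
Found: False
Comparisons: 4


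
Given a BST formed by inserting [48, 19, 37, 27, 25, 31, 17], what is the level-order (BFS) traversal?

Tree insertion order: [48, 19, 37, 27, 25, 31, 17]
Tree (level-order array): [48, 19, None, 17, 37, None, None, 27, None, 25, 31]
BFS from the root, enqueuing left then right child of each popped node:
  queue [48] -> pop 48, enqueue [19], visited so far: [48]
  queue [19] -> pop 19, enqueue [17, 37], visited so far: [48, 19]
  queue [17, 37] -> pop 17, enqueue [none], visited so far: [48, 19, 17]
  queue [37] -> pop 37, enqueue [27], visited so far: [48, 19, 17, 37]
  queue [27] -> pop 27, enqueue [25, 31], visited so far: [48, 19, 17, 37, 27]
  queue [25, 31] -> pop 25, enqueue [none], visited so far: [48, 19, 17, 37, 27, 25]
  queue [31] -> pop 31, enqueue [none], visited so far: [48, 19, 17, 37, 27, 25, 31]
Result: [48, 19, 17, 37, 27, 25, 31]


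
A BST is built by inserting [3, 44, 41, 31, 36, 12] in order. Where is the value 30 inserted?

Starting tree (level order): [3, None, 44, 41, None, 31, None, 12, 36]
Insertion path: 3 -> 44 -> 41 -> 31 -> 12
Result: insert 30 as right child of 12
Final tree (level order): [3, None, 44, 41, None, 31, None, 12, 36, None, 30]


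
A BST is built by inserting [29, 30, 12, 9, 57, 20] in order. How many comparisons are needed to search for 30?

Search path for 30: 29 -> 30
Found: True
Comparisons: 2


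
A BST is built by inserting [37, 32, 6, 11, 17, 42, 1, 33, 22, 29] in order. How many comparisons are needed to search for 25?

Search path for 25: 37 -> 32 -> 6 -> 11 -> 17 -> 22 -> 29
Found: False
Comparisons: 7


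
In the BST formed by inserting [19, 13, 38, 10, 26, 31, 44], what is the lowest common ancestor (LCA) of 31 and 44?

Tree insertion order: [19, 13, 38, 10, 26, 31, 44]
Tree (level-order array): [19, 13, 38, 10, None, 26, 44, None, None, None, 31]
In a BST, the LCA of p=31, q=44 is the first node v on the
root-to-leaf path with p <= v <= q (go left if both < v, right if both > v).
Walk from root:
  at 19: both 31 and 44 > 19, go right
  at 38: 31 <= 38 <= 44, this is the LCA
LCA = 38


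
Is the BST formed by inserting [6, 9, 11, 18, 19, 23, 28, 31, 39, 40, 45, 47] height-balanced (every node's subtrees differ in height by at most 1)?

Tree (level-order array): [6, None, 9, None, 11, None, 18, None, 19, None, 23, None, 28, None, 31, None, 39, None, 40, None, 45, None, 47]
Definition: a tree is height-balanced if, at every node, |h(left) - h(right)| <= 1 (empty subtree has height -1).
Bottom-up per-node check:
  node 47: h_left=-1, h_right=-1, diff=0 [OK], height=0
  node 45: h_left=-1, h_right=0, diff=1 [OK], height=1
  node 40: h_left=-1, h_right=1, diff=2 [FAIL (|-1-1|=2 > 1)], height=2
  node 39: h_left=-1, h_right=2, diff=3 [FAIL (|-1-2|=3 > 1)], height=3
  node 31: h_left=-1, h_right=3, diff=4 [FAIL (|-1-3|=4 > 1)], height=4
  node 28: h_left=-1, h_right=4, diff=5 [FAIL (|-1-4|=5 > 1)], height=5
  node 23: h_left=-1, h_right=5, diff=6 [FAIL (|-1-5|=6 > 1)], height=6
  node 19: h_left=-1, h_right=6, diff=7 [FAIL (|-1-6|=7 > 1)], height=7
  node 18: h_left=-1, h_right=7, diff=8 [FAIL (|-1-7|=8 > 1)], height=8
  node 11: h_left=-1, h_right=8, diff=9 [FAIL (|-1-8|=9 > 1)], height=9
  node 9: h_left=-1, h_right=9, diff=10 [FAIL (|-1-9|=10 > 1)], height=10
  node 6: h_left=-1, h_right=10, diff=11 [FAIL (|-1-10|=11 > 1)], height=11
Node 40 violates the condition: |-1 - 1| = 2 > 1.
Result: Not balanced
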